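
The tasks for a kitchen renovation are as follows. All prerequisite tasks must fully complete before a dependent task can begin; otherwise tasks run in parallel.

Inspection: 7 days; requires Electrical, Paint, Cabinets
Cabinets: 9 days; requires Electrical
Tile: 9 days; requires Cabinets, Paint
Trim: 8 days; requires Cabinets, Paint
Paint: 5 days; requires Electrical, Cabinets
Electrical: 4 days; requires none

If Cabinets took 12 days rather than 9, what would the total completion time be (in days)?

Critical path before the change: Electrical→Cabinets→Paint→Tile = 4+9+5+9 = 27 giving 27 days.
Cabinets lies on that path, so at 12 days the path becomes 30 days.
That remains the longest chain; total 30 days.

30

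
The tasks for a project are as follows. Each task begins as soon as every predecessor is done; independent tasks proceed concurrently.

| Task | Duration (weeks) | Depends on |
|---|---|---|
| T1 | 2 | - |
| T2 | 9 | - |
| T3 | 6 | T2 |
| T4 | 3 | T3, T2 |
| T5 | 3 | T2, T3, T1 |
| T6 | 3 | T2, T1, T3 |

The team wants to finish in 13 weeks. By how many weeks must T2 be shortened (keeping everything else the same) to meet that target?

5

Current finish: 18 weeks; target: 13.
T2 is on every critical path, so each week cut from T2 cuts the finish by one (this holds down to a finish of 10).
Need 18 − 13 = 5 weeks off T2 → T2 becomes 4 weeks, finish becomes 13.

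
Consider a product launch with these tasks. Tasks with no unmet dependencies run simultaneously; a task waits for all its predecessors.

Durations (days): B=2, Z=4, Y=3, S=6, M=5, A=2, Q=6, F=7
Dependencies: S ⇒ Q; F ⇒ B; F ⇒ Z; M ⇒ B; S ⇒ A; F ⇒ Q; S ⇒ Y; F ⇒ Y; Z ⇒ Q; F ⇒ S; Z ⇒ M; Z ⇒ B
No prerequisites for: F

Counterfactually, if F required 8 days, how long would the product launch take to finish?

The binding path is F→S→Q = 7+6+6 = 19; finish at 19 days.
F is on the critical path; changing it to 8 makes that path 20 days.
No other chain overtakes it, so the finish is 20 days.

20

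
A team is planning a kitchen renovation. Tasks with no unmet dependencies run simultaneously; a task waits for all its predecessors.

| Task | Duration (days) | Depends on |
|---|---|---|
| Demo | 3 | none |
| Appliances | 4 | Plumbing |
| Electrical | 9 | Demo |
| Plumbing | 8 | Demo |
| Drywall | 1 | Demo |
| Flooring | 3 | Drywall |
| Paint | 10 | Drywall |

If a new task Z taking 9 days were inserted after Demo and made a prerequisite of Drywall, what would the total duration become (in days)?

Originally the plan takes 15 days.
With Z inserted, Drywall now waits for max(Demo, Z).
New critical path: Demo→Z→Drywall→Paint = 3+9+1+10 = 23 ⇒ 23 days.

23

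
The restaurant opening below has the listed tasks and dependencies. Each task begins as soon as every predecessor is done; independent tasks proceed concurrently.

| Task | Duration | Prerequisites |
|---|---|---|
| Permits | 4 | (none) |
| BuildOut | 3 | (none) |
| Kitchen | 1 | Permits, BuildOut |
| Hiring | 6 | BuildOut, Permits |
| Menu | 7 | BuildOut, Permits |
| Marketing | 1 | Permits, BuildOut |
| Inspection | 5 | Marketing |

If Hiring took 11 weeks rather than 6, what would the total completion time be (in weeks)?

Baseline: Permits→Menu = 4+7 = 11 → 11 weeks.
Hiring is off the critical path — its longest chain is 10 weeks, giving 1 of slack.
The binding chain switches to Permits→Hiring = 4+11 = 15; finish 15 weeks.

15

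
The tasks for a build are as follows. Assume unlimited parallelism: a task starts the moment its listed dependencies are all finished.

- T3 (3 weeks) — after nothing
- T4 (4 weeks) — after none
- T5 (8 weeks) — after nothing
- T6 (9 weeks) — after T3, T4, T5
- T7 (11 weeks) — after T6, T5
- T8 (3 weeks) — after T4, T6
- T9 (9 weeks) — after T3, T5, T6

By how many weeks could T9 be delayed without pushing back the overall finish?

The longest chain is T5→T6→T7 = 8+9+11 = 28; overall finish 28 weeks.
The longest chain containing T9 totals 26 weeks.
So T9 can slip 28 − 26 = 2 weeks.

2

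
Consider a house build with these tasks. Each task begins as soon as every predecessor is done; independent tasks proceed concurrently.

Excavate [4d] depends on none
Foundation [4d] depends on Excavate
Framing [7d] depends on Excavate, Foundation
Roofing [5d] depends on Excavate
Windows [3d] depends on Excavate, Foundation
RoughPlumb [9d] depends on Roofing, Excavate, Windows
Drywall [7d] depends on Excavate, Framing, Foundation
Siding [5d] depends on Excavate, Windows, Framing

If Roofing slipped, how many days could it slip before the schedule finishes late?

The longest chain is Excavate→Foundation→Framing→Drywall = 4+4+7+7 = 22; overall finish 22 days.
Longest path through Roofing: 18 days (earliest finish 9, latest finish 13).
So Roofing can slip 13 − 9 = 4 days.

4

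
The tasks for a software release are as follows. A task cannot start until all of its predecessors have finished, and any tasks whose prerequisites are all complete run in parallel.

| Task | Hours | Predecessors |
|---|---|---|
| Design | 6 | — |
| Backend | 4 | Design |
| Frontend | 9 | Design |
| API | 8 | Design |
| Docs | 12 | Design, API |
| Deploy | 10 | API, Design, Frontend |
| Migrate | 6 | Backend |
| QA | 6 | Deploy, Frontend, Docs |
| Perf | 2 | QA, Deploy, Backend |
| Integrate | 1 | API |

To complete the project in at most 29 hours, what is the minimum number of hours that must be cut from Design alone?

Current finish: 34 hours; target: 29.
Design is on every critical path, so each hour cut from Design cuts the finish by one (this holds down to a finish of 29).
Need 34 − 29 = 5 hours off Design → Design becomes 1 hour, finish becomes 29.

5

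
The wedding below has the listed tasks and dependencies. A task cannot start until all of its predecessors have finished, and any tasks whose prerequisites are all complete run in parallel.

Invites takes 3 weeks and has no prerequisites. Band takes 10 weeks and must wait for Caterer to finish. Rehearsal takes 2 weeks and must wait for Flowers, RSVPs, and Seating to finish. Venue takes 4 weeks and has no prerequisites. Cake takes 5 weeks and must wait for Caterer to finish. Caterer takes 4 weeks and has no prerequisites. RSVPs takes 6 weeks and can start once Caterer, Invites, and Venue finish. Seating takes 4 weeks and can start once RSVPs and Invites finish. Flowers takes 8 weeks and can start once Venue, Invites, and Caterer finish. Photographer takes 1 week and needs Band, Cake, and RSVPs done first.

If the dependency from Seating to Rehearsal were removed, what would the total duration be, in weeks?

Before: longest chain Venue→RSVPs→Seating→Rehearsal = 4+6+4+2 = 16, finish 16.
Without Seating→Rehearsal, Rehearsal's earliest start moves from 14 to 12.
After: Caterer→Band→Photographer = 4+10+1 = 15 → 15 weeks.

15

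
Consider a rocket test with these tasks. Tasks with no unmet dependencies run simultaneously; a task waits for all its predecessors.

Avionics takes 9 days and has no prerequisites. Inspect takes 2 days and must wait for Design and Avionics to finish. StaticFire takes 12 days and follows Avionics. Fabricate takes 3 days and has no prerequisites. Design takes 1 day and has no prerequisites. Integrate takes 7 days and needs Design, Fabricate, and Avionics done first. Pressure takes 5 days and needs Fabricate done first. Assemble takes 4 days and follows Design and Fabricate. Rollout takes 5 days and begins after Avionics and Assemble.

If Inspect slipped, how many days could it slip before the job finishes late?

10

Avionics→StaticFire = 9+12 = 21 sets the makespan at 21 days.
Inspect finishes as early as 11 and must finish by 21.
Slack of Inspect = 19 − 9 = 10 days.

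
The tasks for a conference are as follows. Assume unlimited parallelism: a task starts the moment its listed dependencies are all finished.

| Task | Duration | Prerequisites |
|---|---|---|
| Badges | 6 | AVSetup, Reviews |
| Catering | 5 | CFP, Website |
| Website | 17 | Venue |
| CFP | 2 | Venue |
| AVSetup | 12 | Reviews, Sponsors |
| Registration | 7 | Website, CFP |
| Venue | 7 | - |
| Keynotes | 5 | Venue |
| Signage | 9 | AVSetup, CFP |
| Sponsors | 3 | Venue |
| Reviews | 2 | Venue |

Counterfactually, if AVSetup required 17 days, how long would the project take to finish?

Critical path before the change: Venue→Sponsors→AVSetup→Signage = 7+3+12+9 = 31 giving 31 days.
Since AVSetup is critical, the +5 change carries straight to that chain (now 36 days).
No other chain overtakes it, so the finish is 36 days.

36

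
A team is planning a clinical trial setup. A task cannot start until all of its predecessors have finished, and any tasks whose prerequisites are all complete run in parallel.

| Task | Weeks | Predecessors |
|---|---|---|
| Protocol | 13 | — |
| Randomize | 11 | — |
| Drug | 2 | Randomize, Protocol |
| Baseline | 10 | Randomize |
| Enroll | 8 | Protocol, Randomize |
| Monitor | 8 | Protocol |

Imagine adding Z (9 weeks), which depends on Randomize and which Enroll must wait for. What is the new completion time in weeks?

28

Originally the clinical trial setup takes 21 weeks.
With Z inserted, Enroll now waits for max(Protocol, Randomize, Z).
New critical path: Randomize→Z→Enroll = 11+9+8 = 28 ⇒ 28 weeks.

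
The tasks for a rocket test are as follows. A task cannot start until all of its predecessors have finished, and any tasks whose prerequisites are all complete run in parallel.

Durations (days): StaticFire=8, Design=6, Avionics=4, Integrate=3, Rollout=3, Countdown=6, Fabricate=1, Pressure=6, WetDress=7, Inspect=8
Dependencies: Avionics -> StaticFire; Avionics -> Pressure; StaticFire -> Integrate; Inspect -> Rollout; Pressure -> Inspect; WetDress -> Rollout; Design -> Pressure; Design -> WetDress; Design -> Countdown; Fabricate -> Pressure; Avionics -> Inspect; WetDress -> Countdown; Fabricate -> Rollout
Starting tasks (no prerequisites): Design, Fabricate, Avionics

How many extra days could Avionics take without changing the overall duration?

Design→Pressure→Inspect→Rollout = 6+6+8+3 = 23 sets the makespan at 23 days.
Avionics finishes as early as 4 and must finish by 6.
Float = 23 − 21 = 2.

2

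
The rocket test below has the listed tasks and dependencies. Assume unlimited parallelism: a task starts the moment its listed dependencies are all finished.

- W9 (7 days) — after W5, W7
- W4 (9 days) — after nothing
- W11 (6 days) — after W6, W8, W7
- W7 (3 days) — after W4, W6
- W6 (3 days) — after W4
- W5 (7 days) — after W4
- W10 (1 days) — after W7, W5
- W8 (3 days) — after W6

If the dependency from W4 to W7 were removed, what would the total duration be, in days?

23

With the dependency in place, W4→W5→W9 = 9+7+7 = 23 sets the finish at 23 days.
Dropping W4→W7 doesn't change W7's earliest start (12); another predecessor still binds.
The longest chain is now W4→W5→W9 = 9+7+7 = 23, so the job takes 23 days.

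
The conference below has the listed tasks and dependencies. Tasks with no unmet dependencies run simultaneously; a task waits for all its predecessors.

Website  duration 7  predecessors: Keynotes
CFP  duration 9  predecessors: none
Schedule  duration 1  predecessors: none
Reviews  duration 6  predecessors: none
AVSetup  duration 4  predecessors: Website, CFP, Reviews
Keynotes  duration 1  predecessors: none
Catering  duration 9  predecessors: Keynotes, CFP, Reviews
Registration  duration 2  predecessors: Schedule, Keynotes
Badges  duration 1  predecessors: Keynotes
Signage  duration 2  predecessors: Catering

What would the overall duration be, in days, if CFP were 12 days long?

23

As given, the longest chain is CFP→Catering→Signage = 9+9+2 = 20, so the finish is 20 days.
CFP is on the critical path; changing it to 12 makes that path 23 days.
The critical path is still CFP→Catering→Signage; finish is now 23 days.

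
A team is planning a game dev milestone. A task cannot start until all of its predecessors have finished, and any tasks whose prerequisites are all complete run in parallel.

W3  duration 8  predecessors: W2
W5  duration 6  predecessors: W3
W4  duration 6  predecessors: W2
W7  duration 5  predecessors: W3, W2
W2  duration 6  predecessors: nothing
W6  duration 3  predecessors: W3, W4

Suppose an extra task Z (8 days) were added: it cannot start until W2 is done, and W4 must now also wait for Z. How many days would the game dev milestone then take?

23

Originally the game dev milestone takes 20 days.
With Z inserted, W4 now waits for max(W2, Z).
New critical path: W2→Z→W4→W6 = 6+8+6+3 = 23 ⇒ 23 days.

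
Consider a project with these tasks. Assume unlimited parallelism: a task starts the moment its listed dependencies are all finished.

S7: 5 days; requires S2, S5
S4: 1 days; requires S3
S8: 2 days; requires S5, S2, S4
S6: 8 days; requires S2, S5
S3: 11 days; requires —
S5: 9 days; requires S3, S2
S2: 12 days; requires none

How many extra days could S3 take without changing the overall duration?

The longest chain is S2→S5→S6 = 12+9+8 = 29; overall finish 29 days.
The longest chain containing S3 totals 28 days.
Float = 29 − 28 = 1.

1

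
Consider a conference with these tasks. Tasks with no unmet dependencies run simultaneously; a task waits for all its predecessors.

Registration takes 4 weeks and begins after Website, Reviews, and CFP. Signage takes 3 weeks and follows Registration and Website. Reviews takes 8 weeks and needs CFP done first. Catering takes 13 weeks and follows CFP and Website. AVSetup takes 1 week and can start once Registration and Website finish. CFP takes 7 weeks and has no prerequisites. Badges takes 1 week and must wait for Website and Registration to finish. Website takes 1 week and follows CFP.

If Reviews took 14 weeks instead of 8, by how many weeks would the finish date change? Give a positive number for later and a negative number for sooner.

Critical path before the change: CFP→Reviews→Registration→Signage = 7+8+4+3 = 22 giving 22 weeks.
Since Reviews is critical, the +6 change carries straight to that chain (now 28 weeks).
No other chain overtakes it, so the finish is 28 weeks.
Change in finish: 28 − 22 = +6 weeks.

6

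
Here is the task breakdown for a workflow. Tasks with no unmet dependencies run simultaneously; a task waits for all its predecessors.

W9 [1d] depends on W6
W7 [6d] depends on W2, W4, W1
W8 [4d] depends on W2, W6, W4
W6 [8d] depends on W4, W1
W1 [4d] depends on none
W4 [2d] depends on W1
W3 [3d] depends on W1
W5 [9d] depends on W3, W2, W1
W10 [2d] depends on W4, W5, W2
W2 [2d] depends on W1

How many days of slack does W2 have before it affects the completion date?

The longest chain is W1→W3→W5→W10 = 4+3+9+2 = 18; overall finish 18 days.
Longest path through W2: 17 days (earliest finish 6, latest finish 7).
Float = 18 − 17 = 1.

1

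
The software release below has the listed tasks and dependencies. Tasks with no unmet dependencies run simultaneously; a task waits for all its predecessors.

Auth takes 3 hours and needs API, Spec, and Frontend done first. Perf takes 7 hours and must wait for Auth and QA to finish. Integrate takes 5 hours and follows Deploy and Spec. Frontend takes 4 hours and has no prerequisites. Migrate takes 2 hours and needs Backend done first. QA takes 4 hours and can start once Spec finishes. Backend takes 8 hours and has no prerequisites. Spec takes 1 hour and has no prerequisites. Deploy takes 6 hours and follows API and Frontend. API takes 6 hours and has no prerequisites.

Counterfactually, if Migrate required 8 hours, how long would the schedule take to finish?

17

As given, the longest chain is API→Deploy→Integrate = 6+6+5 = 17, so the finish is 17 hours.
Migrate is off the critical path — its longest chain is 10 hours, giving 7 of slack.
No other chain overtakes it, so the finish is 17 hours.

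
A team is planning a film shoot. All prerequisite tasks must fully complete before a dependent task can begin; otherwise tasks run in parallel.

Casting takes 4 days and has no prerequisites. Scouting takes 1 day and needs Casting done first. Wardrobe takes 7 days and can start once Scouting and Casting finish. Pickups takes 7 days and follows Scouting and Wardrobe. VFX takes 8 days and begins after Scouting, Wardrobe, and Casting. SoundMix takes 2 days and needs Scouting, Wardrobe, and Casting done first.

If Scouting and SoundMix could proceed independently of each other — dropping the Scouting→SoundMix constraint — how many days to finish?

20

Before: longest chain Casting→Scouting→Wardrobe→VFX = 4+1+7+8 = 20, finish 20.
Dropping Scouting→SoundMix doesn't change SoundMix's earliest start (12); another predecessor still binds.
After: Casting→Scouting→Wardrobe→VFX = 4+1+7+8 = 20 → 20 days.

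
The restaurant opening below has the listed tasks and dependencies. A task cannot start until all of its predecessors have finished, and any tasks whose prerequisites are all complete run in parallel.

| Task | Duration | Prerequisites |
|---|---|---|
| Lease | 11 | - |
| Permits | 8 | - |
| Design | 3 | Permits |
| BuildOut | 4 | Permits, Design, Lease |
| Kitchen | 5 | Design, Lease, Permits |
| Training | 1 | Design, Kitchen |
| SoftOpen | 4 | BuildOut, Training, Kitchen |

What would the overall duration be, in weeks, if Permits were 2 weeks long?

21

As given, the longest chain is Permits→Design→Kitchen→Training→SoftOpen = 8+3+5+1+4 = 21, so the finish is 21 weeks.
Since Permits is critical, the -6 change carries straight to that chain (now 15 weeks).
Now Lease→Kitchen→Training→SoftOpen = 11+5+1+4 = 21 is longest, so the finish becomes 21 weeks.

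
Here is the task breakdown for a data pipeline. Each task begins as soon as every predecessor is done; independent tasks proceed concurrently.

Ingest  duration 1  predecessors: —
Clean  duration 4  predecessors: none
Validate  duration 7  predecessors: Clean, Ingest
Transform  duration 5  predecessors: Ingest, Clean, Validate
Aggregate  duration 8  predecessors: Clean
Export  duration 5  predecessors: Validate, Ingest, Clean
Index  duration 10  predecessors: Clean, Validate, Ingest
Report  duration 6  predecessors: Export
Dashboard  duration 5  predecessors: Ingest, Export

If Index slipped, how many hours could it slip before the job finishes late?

1

Critical path: Clean→Validate→Export→Report = 4+7+5+6 = 22, so the finish is 22 hours.
Index finishes as early as 21 and must finish by 22.
Float = 22 − 21 = 1.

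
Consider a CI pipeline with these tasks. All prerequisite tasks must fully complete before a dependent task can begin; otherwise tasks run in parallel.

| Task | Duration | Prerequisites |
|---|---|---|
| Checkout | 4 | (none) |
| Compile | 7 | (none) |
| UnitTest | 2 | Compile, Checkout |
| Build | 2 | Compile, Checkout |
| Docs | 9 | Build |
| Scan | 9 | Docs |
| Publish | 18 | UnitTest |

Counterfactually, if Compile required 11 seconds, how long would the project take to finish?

31

The binding path is Compile→UnitTest→Publish = 7+2+18 = 27; finish at 27 seconds.
Compile is on the critical path; changing it to 11 makes that path 31 seconds.
No other chain overtakes it, so the finish is 31 seconds.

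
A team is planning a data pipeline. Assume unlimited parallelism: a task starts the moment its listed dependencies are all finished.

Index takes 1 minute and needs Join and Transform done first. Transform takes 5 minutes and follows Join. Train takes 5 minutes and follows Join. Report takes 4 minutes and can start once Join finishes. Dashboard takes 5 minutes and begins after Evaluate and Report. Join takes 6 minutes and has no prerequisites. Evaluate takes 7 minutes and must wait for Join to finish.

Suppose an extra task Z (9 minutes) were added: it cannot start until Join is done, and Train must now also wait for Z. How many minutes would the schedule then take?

Originally the schedule takes 18 minutes.
With Z inserted, Train now waits for max(Join, Z).
New critical path: Join→Z→Train = 6+9+5 = 20 ⇒ 20 minutes.

20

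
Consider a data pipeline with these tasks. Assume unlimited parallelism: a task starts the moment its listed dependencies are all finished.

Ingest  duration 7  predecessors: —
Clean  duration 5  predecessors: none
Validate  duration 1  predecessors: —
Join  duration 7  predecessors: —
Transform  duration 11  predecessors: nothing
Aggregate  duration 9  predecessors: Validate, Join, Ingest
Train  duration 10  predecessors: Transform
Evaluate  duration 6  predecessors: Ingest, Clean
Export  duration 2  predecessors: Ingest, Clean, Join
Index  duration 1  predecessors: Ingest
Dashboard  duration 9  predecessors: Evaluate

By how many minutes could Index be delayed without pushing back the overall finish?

14

Ingest→Evaluate→Dashboard = 7+6+9 = 22 sets the makespan at 22 minutes.
Longest path through Index: 8 minutes (earliest finish 8, latest finish 22).
So Index can slip 22 − 8 = 14 minutes.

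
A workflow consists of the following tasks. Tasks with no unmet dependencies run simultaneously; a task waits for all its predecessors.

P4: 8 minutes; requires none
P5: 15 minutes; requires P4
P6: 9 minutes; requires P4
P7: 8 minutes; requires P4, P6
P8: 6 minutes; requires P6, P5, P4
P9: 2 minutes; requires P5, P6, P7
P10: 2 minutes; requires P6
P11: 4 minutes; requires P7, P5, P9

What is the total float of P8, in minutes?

2

Critical path: P4→P6→P7→P9→P11 = 8+9+8+2+4 = 31, so the finish is 31 minutes.
P8 finishes as early as 29 and must finish by 31.
So P8 can slip 31 − 29 = 2 minutes.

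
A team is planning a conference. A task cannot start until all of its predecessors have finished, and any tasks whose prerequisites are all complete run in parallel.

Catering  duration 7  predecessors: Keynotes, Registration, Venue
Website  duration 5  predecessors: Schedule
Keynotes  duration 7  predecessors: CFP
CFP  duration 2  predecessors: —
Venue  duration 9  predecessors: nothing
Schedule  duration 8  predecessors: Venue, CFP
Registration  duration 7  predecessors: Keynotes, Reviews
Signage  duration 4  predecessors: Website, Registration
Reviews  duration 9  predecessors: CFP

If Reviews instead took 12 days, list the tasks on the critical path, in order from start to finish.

As given, the longest chain is Venue→Schedule→Website→Signage = 9+8+5+4 = 26, so the finish is 26 days.
Reviews has 1 day of float (longest path through it is 25).
The binding chain switches to CFP→Reviews→Registration→Catering = 2+12+7+7 = 28; finish 28 days.

CFP, Reviews, Registration, Catering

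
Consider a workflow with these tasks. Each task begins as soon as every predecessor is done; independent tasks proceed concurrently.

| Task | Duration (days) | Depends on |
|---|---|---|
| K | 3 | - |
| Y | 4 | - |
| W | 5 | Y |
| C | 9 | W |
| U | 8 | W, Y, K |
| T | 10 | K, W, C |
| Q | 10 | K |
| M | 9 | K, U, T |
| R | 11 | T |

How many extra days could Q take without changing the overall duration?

26

Critical path: Y→W→C→T→R = 4+5+9+10+11 = 39, so the finish is 39 days.
Q finishes as early as 13 and must finish by 39.
Slack of Q = 29 − 3 = 26 days.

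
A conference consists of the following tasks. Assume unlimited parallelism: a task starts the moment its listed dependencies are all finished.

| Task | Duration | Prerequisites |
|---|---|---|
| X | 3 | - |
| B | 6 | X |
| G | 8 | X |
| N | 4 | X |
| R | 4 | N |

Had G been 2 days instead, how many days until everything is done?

11

The binding path is X→G = 3+8 = 11; finish at 11 days.
Since G is critical, the -6 change carries straight to that chain (now 5 days).
New critical path: X→N→R = 3+4+4 = 11 ⇒ 11 days.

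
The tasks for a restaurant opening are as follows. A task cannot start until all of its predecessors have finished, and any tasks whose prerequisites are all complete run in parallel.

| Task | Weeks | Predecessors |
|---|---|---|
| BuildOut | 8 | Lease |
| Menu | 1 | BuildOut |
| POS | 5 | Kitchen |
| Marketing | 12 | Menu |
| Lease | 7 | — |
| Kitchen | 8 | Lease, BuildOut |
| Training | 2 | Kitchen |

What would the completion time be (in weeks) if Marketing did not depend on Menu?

28

With the dependency in place, Lease→BuildOut→Kitchen→POS = 7+8+8+5 = 28 sets the finish at 28 weeks.
Without Menu→Marketing, Marketing's earliest start moves from 16 to 0.
The longest chain is now Lease→BuildOut→Kitchen→POS = 7+8+8+5 = 28, so the schedule takes 28 weeks.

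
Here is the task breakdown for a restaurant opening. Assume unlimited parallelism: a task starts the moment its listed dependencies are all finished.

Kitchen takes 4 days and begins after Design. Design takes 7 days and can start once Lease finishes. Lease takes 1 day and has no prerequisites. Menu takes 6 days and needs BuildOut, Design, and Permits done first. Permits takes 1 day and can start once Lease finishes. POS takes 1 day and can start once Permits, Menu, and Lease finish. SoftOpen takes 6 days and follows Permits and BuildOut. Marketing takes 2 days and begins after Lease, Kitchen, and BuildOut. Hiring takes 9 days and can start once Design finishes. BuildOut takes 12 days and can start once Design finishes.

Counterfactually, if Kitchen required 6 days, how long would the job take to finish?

27

Baseline: Lease→Design→BuildOut→Menu→POS = 1+7+12+6+1 = 27 → 27 days.
The longest path through Kitchen is only 14 days, so Kitchen has float 13.
No other chain overtakes it, so the finish is 27 days.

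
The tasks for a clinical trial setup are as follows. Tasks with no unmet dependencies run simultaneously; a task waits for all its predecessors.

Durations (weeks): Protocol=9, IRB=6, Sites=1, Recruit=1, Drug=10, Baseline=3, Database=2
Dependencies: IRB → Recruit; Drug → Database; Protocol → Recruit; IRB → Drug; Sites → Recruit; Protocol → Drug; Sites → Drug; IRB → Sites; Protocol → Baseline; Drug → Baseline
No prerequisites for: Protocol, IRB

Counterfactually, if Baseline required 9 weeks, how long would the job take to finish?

Critical path before the change: Protocol→Drug→Baseline = 9+10+3 = 22 giving 22 weeks.
Baseline is on the critical path; changing it to 9 makes that path 28 weeks.
The critical path is still Protocol→Drug→Baseline; finish is now 28 weeks.

28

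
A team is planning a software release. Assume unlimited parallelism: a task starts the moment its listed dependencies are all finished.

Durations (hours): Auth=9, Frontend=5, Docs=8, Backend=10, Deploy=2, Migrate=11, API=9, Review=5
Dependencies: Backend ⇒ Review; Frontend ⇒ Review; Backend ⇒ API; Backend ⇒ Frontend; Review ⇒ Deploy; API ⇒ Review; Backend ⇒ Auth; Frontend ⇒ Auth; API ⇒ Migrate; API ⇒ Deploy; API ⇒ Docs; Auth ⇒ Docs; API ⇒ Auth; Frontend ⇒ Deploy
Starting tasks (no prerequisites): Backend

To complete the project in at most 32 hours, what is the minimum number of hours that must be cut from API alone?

4

Current finish: 36 hours; target: 32.
API is on every critical path, so each hour cut from API cuts the finish by one (this holds down to a finish of 32).
Need 36 − 32 = 4 hours off API → API becomes 5 hours, finish becomes 32.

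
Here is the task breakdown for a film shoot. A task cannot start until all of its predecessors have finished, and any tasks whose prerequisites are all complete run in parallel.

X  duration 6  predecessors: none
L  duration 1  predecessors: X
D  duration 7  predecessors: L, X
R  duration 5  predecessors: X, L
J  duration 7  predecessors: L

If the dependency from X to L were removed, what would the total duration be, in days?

13

With the dependency in place, X→L→D = 6+1+7 = 14 sets the finish at 14 days.
Without X→L, L's earliest start moves from 6 to 0.
New critical path: X→D = 6+7 = 13 ⇒ 13 days.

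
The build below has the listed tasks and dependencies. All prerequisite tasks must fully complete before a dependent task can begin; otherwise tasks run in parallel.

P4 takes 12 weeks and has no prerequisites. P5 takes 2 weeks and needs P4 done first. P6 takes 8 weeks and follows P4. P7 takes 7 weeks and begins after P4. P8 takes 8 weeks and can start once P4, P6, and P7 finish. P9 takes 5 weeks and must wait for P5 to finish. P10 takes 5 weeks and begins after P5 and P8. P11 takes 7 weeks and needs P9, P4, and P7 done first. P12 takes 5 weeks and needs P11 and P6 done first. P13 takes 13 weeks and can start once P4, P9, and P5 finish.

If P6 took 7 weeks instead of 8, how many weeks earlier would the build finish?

Baseline: P4→P6→P8→P10 = 12+8+8+5 = 33 → 33 weeks.
Since P6 is critical, the -1 change carries straight to that chain (now 32 weeks).
The binding chain switches to P4→P5→P9→P13 = 12+2+5+13 = 32; finish 32 weeks.
Change in finish: 32 − 33 = -1 weeks.

1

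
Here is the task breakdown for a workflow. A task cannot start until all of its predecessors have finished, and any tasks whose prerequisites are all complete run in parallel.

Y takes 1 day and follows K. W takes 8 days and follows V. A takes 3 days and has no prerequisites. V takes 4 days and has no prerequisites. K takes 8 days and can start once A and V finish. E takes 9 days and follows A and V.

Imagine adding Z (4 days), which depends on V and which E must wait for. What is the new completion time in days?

Originally the plan takes 13 days.
With Z inserted, E now waits for max(A, V, Z).
New critical path: V→Z→E = 4+4+9 = 17 ⇒ 17 days.

17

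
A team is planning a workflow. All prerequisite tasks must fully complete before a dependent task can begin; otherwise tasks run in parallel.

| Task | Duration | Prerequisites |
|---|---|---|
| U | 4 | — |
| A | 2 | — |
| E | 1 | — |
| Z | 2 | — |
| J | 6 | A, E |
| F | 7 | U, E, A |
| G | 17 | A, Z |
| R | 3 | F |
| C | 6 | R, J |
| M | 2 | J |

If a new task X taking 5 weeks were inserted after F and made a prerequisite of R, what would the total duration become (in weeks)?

Originally the workflow takes 20 weeks.
With X inserted, R now waits for max(F, X).
New critical path: U→F→X→R→C = 4+7+5+3+6 = 25 ⇒ 25 weeks.

25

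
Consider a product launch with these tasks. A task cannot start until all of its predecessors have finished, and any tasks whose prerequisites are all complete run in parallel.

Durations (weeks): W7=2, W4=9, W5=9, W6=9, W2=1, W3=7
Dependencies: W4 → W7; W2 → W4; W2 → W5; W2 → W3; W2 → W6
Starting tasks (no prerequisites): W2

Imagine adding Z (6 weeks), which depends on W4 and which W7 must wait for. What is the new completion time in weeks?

Originally the product launch takes 12 weeks.
With Z inserted, W7 now waits for max(W4, Z).
New critical path: W2→W4→Z→W7 = 1+9+6+2 = 18 ⇒ 18 weeks.

18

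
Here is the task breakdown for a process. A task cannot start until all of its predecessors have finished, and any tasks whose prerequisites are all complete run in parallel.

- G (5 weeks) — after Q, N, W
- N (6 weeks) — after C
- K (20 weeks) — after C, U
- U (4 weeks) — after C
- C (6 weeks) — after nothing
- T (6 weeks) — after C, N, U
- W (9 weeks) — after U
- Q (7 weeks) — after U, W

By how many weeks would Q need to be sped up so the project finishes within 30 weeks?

1

Current finish: 31 weeks; target: 30.
Q is on every critical path, so each week cut from Q cuts the finish by one (this holds down to a finish of 30).
Need 31 − 30 = 1 week off Q → Q becomes 6 weeks, finish becomes 30.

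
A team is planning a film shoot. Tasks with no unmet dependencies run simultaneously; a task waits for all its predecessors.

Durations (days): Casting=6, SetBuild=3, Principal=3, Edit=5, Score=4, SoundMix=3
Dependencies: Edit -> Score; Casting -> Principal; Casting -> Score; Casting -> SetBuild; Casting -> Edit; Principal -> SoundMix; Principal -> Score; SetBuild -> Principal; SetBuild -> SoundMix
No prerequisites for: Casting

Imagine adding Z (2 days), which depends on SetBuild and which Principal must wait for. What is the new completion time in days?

Originally the schedule takes 16 days.
With Z inserted, Principal now waits for max(Casting, SetBuild, Z).
New critical path: Casting→SetBuild→Z→Principal→Score = 6+3+2+3+4 = 18 ⇒ 18 days.

18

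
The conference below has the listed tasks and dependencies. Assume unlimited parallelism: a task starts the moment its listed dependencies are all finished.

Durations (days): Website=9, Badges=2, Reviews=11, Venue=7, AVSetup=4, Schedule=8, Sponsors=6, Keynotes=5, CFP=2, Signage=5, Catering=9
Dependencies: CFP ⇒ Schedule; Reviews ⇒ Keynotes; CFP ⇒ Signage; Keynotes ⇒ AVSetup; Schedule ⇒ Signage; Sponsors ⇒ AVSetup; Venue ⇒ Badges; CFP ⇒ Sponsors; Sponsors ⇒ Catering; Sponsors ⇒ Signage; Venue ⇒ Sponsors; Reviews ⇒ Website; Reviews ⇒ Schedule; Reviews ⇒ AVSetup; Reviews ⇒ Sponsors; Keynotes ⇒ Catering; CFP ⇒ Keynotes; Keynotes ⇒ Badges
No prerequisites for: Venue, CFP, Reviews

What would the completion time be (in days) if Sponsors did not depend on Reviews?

25

Original critical path: Reviews→Sponsors→Catering = 11+6+9 = 26 ⇒ 26 days.
Without Reviews→Sponsors, Sponsors's earliest start moves from 11 to 7.
After: Reviews→Keynotes→Catering = 11+5+9 = 25 → 25 days.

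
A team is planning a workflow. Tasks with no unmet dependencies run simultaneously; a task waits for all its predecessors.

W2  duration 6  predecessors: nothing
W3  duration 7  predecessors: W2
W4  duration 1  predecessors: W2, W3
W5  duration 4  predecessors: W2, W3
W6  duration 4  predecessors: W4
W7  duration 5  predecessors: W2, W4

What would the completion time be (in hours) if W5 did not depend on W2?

With the dependency in place, W2→W3→W4→W7 = 6+7+1+5 = 19 sets the finish at 19 hours.
Dropping W2→W5 doesn't change W5's earliest start (13); another predecessor still binds.
The longest chain is now W2→W3→W4→W7 = 6+7+1+5 = 19, so the plan takes 19 hours.

19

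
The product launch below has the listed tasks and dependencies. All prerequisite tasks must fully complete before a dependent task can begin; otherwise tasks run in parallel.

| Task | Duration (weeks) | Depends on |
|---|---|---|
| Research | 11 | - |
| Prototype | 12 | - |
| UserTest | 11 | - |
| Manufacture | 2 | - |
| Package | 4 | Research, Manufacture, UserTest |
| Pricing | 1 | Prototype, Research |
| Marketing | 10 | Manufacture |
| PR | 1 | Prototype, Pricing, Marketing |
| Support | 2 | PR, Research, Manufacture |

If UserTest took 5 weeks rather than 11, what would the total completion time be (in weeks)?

16

As given, the longest chain is Prototype→Pricing→PR→Support = 12+1+1+2 = 16, so the finish is 16 weeks.
UserTest has 1 week of float (longest path through it is 15).
No other chain overtakes it, so the finish is 16 weeks.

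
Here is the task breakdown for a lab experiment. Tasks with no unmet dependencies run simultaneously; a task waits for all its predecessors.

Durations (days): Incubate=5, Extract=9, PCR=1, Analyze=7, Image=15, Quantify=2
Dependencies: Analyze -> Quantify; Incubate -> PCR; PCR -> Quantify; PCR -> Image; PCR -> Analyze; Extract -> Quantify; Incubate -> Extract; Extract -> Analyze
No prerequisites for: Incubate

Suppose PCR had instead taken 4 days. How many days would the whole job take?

Baseline: Incubate→Extract→Analyze→Quantify = 5+9+7+2 = 23 → 23 days.
PCR has 2 days of float (longest path through it is 21).
The binding chain switches to Incubate→PCR→Image = 5+4+15 = 24; finish 24 days.

24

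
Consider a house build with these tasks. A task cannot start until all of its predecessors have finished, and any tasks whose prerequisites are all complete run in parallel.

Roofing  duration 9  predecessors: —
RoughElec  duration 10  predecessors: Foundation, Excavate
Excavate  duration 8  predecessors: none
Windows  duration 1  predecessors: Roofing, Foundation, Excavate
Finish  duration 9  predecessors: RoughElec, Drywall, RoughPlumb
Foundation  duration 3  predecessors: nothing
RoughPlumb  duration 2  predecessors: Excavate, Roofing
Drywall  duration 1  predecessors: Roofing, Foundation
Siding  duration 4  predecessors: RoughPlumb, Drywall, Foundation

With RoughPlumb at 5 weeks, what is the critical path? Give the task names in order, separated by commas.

Excavate, RoughElec, Finish

Critical path before the change: Excavate→RoughElec→Finish = 8+10+9 = 27 giving 27 weeks.
The longest path through RoughPlumb is only 20 weeks, so RoughPlumb has float 7.
No other chain overtakes it, so the finish is 27 weeks.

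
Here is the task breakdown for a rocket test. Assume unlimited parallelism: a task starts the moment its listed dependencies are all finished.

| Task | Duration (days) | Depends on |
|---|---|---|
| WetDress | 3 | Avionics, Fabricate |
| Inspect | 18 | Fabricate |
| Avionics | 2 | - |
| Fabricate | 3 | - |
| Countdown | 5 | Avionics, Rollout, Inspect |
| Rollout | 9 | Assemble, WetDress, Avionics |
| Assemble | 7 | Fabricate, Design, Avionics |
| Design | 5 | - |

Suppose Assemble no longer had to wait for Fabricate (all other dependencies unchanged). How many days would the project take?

26

Before: longest chain Design→Assemble→Rollout→Countdown = 5+7+9+5 = 26, finish 26.
Dropping Fabricate→Assemble doesn't change Assemble's earliest start (5); another predecessor still binds.
After: Design→Assemble→Rollout→Countdown = 5+7+9+5 = 26 → 26 days.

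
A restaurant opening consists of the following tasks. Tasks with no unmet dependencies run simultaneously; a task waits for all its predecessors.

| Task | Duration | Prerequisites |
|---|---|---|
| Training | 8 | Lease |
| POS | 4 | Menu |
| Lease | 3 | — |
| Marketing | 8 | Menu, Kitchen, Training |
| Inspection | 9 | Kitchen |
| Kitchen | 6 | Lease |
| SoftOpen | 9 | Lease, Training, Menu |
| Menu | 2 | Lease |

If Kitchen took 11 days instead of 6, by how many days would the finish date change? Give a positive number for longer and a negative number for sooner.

As given, the longest chain is Lease→Training→SoftOpen = 3+8+9 = 20, so the finish is 20 days.
Kitchen has 2 days of float (longest path through it is 18).
Now Lease→Kitchen→Inspection = 3+11+9 = 23 is longest, so the finish becomes 23 days.
Change in finish: 23 − 20 = +3 days.

3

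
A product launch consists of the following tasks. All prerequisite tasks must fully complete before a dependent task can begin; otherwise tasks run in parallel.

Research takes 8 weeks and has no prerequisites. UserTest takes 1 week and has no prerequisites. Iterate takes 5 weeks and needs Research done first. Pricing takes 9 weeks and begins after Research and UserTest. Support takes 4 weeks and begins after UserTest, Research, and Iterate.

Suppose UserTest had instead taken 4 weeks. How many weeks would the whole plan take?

Critical path before the change: Research→Iterate→Support = 8+5+4 = 17 giving 17 weeks.
The longest path through UserTest is only 10 weeks, so UserTest has float 7.
No other chain overtakes it, so the finish is 17 weeks.

17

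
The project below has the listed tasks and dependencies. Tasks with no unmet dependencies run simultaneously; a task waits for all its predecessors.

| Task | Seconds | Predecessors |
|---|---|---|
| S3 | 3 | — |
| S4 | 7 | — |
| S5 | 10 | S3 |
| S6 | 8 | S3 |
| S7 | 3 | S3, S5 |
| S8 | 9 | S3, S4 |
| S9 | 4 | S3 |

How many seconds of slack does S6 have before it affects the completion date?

5

The longest chain is S3→S5→S7 = 3+10+3 = 16; overall finish 16 seconds.
S6 finishes as early as 11 and must finish by 16.
So S6 can slip 16 − 11 = 5 seconds.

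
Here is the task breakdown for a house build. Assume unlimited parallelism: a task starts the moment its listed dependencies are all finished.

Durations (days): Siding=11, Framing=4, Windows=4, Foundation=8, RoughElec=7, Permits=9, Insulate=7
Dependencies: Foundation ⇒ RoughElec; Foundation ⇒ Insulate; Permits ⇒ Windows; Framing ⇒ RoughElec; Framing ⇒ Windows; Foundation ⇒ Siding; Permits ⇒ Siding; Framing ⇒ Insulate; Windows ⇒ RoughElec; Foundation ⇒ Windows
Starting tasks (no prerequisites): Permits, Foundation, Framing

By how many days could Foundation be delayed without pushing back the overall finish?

The longest chain is Permits→Windows→RoughElec = 9+4+7 = 20; overall finish 20 days.
The longest chain containing Foundation totals 19 days.
Slack of Foundation = 1 − 0 = 1 day.

1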